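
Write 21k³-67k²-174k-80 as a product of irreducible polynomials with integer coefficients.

(3k+2)(7k+8)(k-5)

By the rational root theorem, k = 5 is a root, so (k-5) divides it; the quotient is 21k²+38k+16.
The remaining quadratic factors as (3k+2)(7k+8).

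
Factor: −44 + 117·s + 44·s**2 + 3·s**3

(3·s − 1)·(s + 11)·(s + 4)

Testing divisors of the constant over divisors of the leading coefficient, s = 1/3 is a root, giving the factor (3·s − 1) and quotient s**2 + 15·s + 44.
The remaining quadratic factors as (s + 11)(s + 4).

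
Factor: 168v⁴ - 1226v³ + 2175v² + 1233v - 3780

(4v - 15)(6v + 7)(7v - 12)(v - 3)

Testing divisors of the constant over divisors of the leading coefficient, v = 15/4 is a root, so (4v - 15) is a factor; dividing leaves 42v³ - 149v² - 15v + 252.
Continuing, v = -7/6 is a root, giving the factor (6v + 7) and quotient 7v² - 33v + 36.
The remaining quadratic factors as (7v - 12)(v - 3).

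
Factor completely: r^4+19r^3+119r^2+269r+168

Trying the rational-root candidates, r = -8 is a root, so (r+8) is a factor; dividing leaves r^3+11r^2+31r+21.
Continuing, r = -7 is a root, so (r+7) divides it; the quotient is r^2+4r+3.
The remaining quadratic factors as (r+3)(r+1).

(r+1)(r+3)(r+7)(r+8)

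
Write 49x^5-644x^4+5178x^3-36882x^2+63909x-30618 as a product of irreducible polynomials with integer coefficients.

By the rational root theorem, x = 6/7 is a root, giving the factor (7x-6) and quotient 7x^4-86x^3+666x^2-4698x+5103.
Continuing, x = 9/7 is a root, so (7x-9) is a factor; dividing leaves x^3-11x^2+81x-567.
Next, x = 9 is a root, so (x-9) divides it; the quotient is x^2-2x+63.
The quadratic x^2-2x+63 has discriminant -248 < 0 and is irreducible over ℤ.

(7x-6)(7x-9)(x-9)(x^2-2x+63)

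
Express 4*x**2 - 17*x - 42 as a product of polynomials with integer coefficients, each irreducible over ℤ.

Need a pair with product 4·(-42) = -168 and sum -17: that's 7 and -24.
Split the middle term: 4*x**2 + 7*x - 24*x - 42 = x*(4*x + 7) - 6*(4*x + 7).

(4*x + 7)*(x - 6)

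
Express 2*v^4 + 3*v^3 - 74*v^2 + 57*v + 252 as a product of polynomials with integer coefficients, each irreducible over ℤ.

Among the possible rational roots, v = -7 is a root, so (v + 7) divides it; the quotient is 2*v^3 - 11*v^2 + 3*v + 36.
Then v = 4 is a root, so (v - 4) divides it; the quotient is 2*v^2 - 3*v - 9.
The remaining quadratic factors as (v - 3)(2*v + 3).

(2*v + 3)*(v + 7)*(v - 3)*(v - 4)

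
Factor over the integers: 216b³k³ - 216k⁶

Pull out the common factor 216k³, leaving b³ - k³.
Recognize a difference of cubes with the parts b and k.

216k³(b - k)(b² + bk + k²)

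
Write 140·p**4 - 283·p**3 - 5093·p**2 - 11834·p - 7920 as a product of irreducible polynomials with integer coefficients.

Trying the rational-root candidates, p = -10/7 is a root, so (7·p + 10) is a factor; dividing leaves 20·p**3 - 69·p**2 - 629·p - 792.
Next, p = 8 is a root, so (p - 8) divides it; the quotient is 20·p**2 + 91·p + 99.
The remaining quadratic factors as (5·p + 9)(4·p + 11).

(4·p + 11)·(5·p + 9)·(7·p + 10)·(p - 8)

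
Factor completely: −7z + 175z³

7z(5z + 1)(5z − 1)

Factor out 7z, leaving 25z² − 1, which is a difference of two squares.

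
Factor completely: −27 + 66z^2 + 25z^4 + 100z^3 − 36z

Trying the rational-root candidates, z = −1 is a root, so (z + 1) divides it; the quotient is 25z^3 + 75z^2 − 9z − 27.
Next, z = −3 is a root, so (z + 3) is a factor; dividing leaves 25z^2 − 9.
The remaining quadratic factors as (5z + 3)(5z − 3).

(5z + 3)(5z − 3)(z + 1)(z + 3)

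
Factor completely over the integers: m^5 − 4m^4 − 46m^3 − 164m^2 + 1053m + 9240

Testing divisors of the constant over divisors of the leading coefficient, m = 7 is a root, giving the factor (m − 7) and quotient m^4 + 3m^3 − 25m^2 − 339m − 1320.
Next, m = 8 is a root, so (m − 8) is a factor; dividing leaves m^3 + 11m^2 + 63m + 165.
Next, m = −5 is a root, giving the factor (m + 5) and quotient m^2 + 6m + 33.
The quadratic m^2 + 6m + 33 has discriminant −96 < 0 and is irreducible over ℤ.

(m + 5)(m − 7)(m − 8)(m^2 + 6m + 33)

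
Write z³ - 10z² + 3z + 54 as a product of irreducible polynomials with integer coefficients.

(z + 2)(z - 3)(z - 9)

Trying the rational-root candidates, z = 3 is a root, so (z - 3) is a factor; dividing leaves z² - 7z - 18.
The remaining quadratic factors as (z + 2)(z - 9).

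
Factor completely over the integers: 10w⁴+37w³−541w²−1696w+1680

Trying the rational-root candidates, w = 7 is a root, so (w−7) divides it; the quotient is 10w³+107w²+208w−240.
Then w = 4/5 is a root, so (5w−4) divides it; the quotient is 2w²+23w+60.
The remaining quadratic factors as (w+4)(2w+15).

(2w+15)(5w−4)(w+4)(w−7)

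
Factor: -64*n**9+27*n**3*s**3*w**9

-n**3*(4*n**2-3*s*w**3)*(16*n**4+12*n**2*s*w**3+9*s**2*w**6)

Every term has a factor of n**3; factoring it out leaves -64*n**6+27*s**3*w**9.
Recognize a difference of cubes with the parts 3*s*w**3 and 4*n**2.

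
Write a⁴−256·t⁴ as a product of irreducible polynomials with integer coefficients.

(a)⁴ − (4·t)⁴ = ((a)² − (4·t)²)((a)² + (4·t)²); the first factor splits again, the second (a²+16·t²) is irreducible.

(a+4·t)·(a−4·t)·(a²+16·t²)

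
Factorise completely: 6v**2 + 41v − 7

Need a pair with product 6·(−7) = −42 and sum 41: that's 42 and −1.
Split the middle term: 6v**2 + 42v − v − 7 = 6v(v + 7) − (v + 7).

(6v − 1)(v + 7)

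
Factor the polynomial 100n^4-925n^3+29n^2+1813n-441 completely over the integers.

(4n-1)(5n+7)(5n-7)(n-9)

Testing divisors of the constant over divisors of the leading coefficient, n = -7/5 is a root, so (5n+7) divides it; the quotient is 20n^3-213n^2+304n-63.
Next, n = 1/4 is a root, giving the factor (4n-1) and quotient 5n^2-52n+63.
The remaining quadratic factors as (n-9)(5n-7).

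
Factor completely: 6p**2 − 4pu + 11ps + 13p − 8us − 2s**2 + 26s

(6p − 4u − s + 13)(p + 2s)

Group: 6p(p + 2s) + (−4u − s + 13)(p + 2s); both groups contain (p + 2s).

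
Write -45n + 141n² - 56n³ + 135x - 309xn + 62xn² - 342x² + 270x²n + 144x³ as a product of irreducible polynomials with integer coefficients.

(3x - n)(8x + 7n - 15)(6x + 8n - 3)

Group: 6x(24x² + 13xn - 45x - 7n² + 15n) + (8n - 3)(24x² + 13xn - 45x - 7n² + 15n); both groups contain (24x² + 13xn - 45x - 7n² + 15n), so (6x + 8n - 3) is a factor with cofactor 24x² + 13xn - 45x - 7n² + 15n.
The cofactor groups again: 24x² + 13xn - 45x - 7n² + 15n = 8x(3x - n) + (7n - 15)(3x - n); both groups contain (3x - n), giving (8x + 7n - 15)(3x - n).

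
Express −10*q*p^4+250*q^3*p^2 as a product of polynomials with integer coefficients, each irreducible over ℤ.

Pull out the common factor 10*q*p^2; 25*q^2−p^2 is a difference of squares.

10*p^2*q*(5*q−p)*(5*q+p)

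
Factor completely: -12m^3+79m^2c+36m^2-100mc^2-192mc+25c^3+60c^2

-(4m-5c-12)(m-5c)(3m-c)

Group: m(-12m^2+19mc+36m-5c^2-12c) - 5c(-12m^2+19mc+36m-5c^2-12c); both groups contain (-12m^2+19mc+36m-5c^2-12c), so (m-5c) is a factor with cofactor -12m^2+19mc+36m-5c^2-12c.
The cofactor groups again: -12m^2+19mc+36m-5c^2-12c = -3m(4m-5c-12) + c(4m-5c-12); both groups contain (4m-5c-12), giving -(3m-c)(4m-5c-12).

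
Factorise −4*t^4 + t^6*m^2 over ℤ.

t^4*(t*m + 2)*(t*m − 2)

Every term has a factor of t^4; factoring it out leaves t^2*m^2 − 4.
Recognize a difference of squares with the parts t*m and 2.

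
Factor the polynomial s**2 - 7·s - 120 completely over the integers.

Two integers with product -120 and sum -7 are 8 and -15.

(s + 8)·(s - 15)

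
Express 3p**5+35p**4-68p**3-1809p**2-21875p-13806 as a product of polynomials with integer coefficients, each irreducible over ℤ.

(3p+2)(p+13)(p-9)(p**2+7p+59)

By the rational root theorem, p = -13 is a root, giving the factor (p+13) and quotient 3p**4-4p**3-16p**2-1601p-1062.
Next, p = -2/3 is a root, so (3p+2) is a factor; dividing leaves p**3-2p**2-4p-531.
Next, p = 9 is a root, so (p-9) divides it; the quotient is p**2+7p+59.
The quadratic p**2+7p+59 has discriminant -187 < 0 and is irreducible over ℤ.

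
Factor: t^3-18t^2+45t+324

(t+3)(t-12)(t-9)

Among the possible rational roots, t = 12 is a root, so (t-12) divides it; the quotient is t^2-6t-27.
The remaining quadratic factors as (t+3)(t-9).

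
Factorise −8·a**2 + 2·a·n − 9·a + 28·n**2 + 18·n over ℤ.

Group: −8·a·(a − 2·n) + (−14·n − 9)·(a − 2·n); both groups contain (a − 2·n).

−(8·a + 14·n + 9)·(a − 2·n)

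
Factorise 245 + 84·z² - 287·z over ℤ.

Pull out the common factor 7, then factor the remaining trinomial.

7·(3·z - 5)·(4·z - 7)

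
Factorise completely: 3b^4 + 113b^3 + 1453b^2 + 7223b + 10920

(3b + 8)(b + 13)(b + 15)(b + 7)

Trying the rational-root candidates, b = −7 is a root, so (b + 7) is a factor; dividing leaves 3b^3 + 92b^2 + 809b + 1560.
Continuing, b = −8/3 is a root, giving the factor (3b + 8) and quotient b^2 + 28b + 195.
The remaining quadratic factors as (b + 15)(b + 13).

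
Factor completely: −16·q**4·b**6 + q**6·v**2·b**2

b**2·q**4·(q·v − 4·b**2)·(q·v + 4·b**2)

Every term has a factor of q**4·b**2; factoring it out leaves q**2·v**2 − 16·b**4.
Recognize a difference of squares with the parts q·v and 4·b**2.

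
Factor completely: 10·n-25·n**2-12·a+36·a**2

Group: 6·a·(6·a+5·n-2) - 5·n·(6·a+5·n-2); both groups contain (6·a+5·n-2).

(6·a+5·n-2)·(6·a-5·n)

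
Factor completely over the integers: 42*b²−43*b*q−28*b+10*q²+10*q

(14*b−5*q)*(3*b−2*q−2)

Group: 14*b*(3*b−2*q−2) − 5*q*(3*b−2*q−2); both groups contain (3*b−2*q−2).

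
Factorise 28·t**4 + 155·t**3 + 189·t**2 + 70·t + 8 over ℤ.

(4·t + 1)·(7·t + 2)·(t + 1)·(t + 4)

Among the possible rational roots, t = −2/7 is a root, so (7·t + 2) divides it; the quotient is 4·t**3 + 21·t**2 + 21·t + 4.
Continuing, t = −4 is a root, giving the factor (t + 4) and quotient 4·t**2 + 5·t + 1.
The remaining quadratic factors as (4·t + 1)(t + 1).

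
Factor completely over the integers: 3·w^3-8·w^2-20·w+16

By the rational root theorem, w = -2 is a root, giving the factor (w+2) and quotient 3·w^2-14·w+8.
The remaining quadratic factors as (w-4)(3·w-2).

(3·w-2)·(w+2)·(w-4)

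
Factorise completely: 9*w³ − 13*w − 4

(3*w + 1)*(3*w − 4)*(w + 1)

By the rational root theorem, w = −1 is a root, so (w + 1) is a factor; dividing leaves 9*w² − 9*w − 4.
The remaining quadratic factors as (3*w + 1)(3*w − 4).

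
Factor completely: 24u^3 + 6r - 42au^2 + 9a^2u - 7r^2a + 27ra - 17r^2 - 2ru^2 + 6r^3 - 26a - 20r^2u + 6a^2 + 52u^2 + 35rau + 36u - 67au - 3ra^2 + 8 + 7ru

Group: 3r(2r^2 - 3ra - 4ru - 3r + 9au + 6a - 6u^2 - 7u - 2) + (a - 4u - 4)(2r^2 - 3ra - 4ru - 3r + 9au + 6a - 6u^2 - 7u - 2); both groups contain (2r^2 - 3ra - 4ru - 3r + 9au + 6a - 6u^2 - 7u - 2), so (3r + a - 4u - 4) is a factor with cofactor 2r^2 - 3ra - 4ru - 3r + 9au + 6a - 6u^2 - 7u - 2.
The cofactor groups again: 2r^2 - 3ra - 4ru - 3r + 9au + 6a - 6u^2 - 7u - 2 = 2r(r - 3u - 2) + (-3a + 2u + 1)(r - 3u - 2); both groups contain (r - 3u - 2), giving (2r - 3a + 2u + 1)(r - 3u - 2).

(2r - 3a + 2u + 1)(3r + a - 4u - 4)(r - 3u - 2)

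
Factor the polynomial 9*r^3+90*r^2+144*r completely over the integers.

Pull out the common factor 9*r, then factor the remaining trinomial.

9*r*(r+2)*(r+8)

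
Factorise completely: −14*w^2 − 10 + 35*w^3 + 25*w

Group as (35*w^3 + 25*w) + (−14*w^2 − 10) = 5*w*(7*w^2 + 5) − 2*(7*w^2 + 5).
Both groups share the factor (7*w^2 + 5).

(5*w − 2)*(7*w^2 + 5)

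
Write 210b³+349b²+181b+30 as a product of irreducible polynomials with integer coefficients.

Trying the rational-root candidates, b = −5/6 is a root, so (6b+5) divides it; the quotient is 35b²+29b+6.
The remaining quadratic factors as (5b+2)(7b+3).

(5b+2)(6b+5)(7b+3)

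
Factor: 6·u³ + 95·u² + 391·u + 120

(2·u + 15)·(3·u + 1)·(u + 8)

Testing divisors of the constant over divisors of the leading coefficient, u = −15/2 is a root, giving the factor (2·u + 15) and quotient 3·u² + 25·u + 8.
The remaining quadratic factors as (3·u + 1)(u + 8).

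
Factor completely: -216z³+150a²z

6z(5a+6z)(5a-6z)

Pull out the common factor 6z; 25a²-36z² is a difference of squares.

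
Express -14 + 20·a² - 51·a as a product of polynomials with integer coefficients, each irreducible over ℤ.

(4·a + 1)·(5·a - 14)

Need a pair with product 20·(-14) = -280 and sum -51: that's 5 and -56.
Split the middle term: 20·a² + 5·a - 56·a - 14 = 5·a·(4·a + 1) - 14·(4·a + 1).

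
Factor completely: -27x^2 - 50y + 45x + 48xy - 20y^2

Group: -9x(3x - 2y - 5) + 10y(3x - 2y - 5); both groups contain (3x - 2y - 5).

-(3x - 2y - 5)(9x - 10y)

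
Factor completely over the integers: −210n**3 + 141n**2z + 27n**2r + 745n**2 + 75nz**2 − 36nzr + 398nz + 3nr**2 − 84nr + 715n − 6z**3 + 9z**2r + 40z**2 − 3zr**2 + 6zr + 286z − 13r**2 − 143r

Group: 5n(−42n**2 + 45nz − 3nr + 149n − 3z**2 + 3zr + 20z + 13r + 143) + (2z − r)(−42n**2 + 45nz − 3nr + 149n − 3z**2 + 3zr + 20z + 13r + 143); both groups contain (−42n**2 + 45nz − 3nr + 149n − 3z**2 + 3zr + 20z + 13r + 143), so (5n + 2z − r) is a factor with cofactor −42n**2 + 45nz − 3nr + 149n − 3z**2 + 3zr + 20z + 13r + 143.
The cofactor groups again: −42n**2 + 45nz − 3nr + 149n − 3z**2 + 3zr + 20z + 13r + 143 = −3n(14n − z + r + 11) + (3z + 13)(14n − z + r + 11); both groups contain (14n − z + r + 11), giving −(3n − 3z − 13)(14n − z + r + 11).

−(14n − z + r + 11)(3n − 3z − 13)(5n + 2z − r)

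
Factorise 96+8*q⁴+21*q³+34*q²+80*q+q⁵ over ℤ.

(q+2)*(q+3)*(q+4)*(q²-q+4)

Among the possible rational roots, q = -2 is a root, giving the factor (q+2) and quotient q⁴+6*q³+9*q²+16*q+48.
Then q = -3 is a root, so (q+3) is a factor; dividing leaves q³+3*q²+16.
Then q = -4 is a root, giving the factor (q+4) and quotient q²-q+4.
The quadratic q²-q+4 has discriminant -15 < 0 and is irreducible over ℤ.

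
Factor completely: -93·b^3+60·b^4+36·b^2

3·b^2·(4·b-3)·(5·b-4)

Pull out the common factor 3·b^2, then factor the remaining trinomial.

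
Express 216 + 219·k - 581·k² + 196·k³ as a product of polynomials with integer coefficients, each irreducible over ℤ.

Testing divisors of the constant over divisors of the leading coefficient, k = -3/7 is a root, so (7·k + 3) divides it; the quotient is 28·k² - 95·k + 72.
The remaining quadratic factors as (7·k - 8)(4·k - 9).

(4·k - 9)·(7·k + 3)·(7·k - 8)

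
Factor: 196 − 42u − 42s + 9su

(3s − 14)(3u − 14)

Group as (9su − 42s) + (−42u + 196) = 3s(3u − 14) − 14(3u − 14).
Both groups share the factor (3u − 14).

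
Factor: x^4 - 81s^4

Difference of squares twice: with A = x and B = 3s, A⁴ − B⁴ = (A² − B²)(A² + B²), and A² − B² factors again.

(x - 3s)(x + 3s)(x^2 + 9s^2)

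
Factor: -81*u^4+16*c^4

(2*c+3*u)*(2*c-3*u)*(4*c^2+9*u^2)

Difference of squares twice: with A = 2*c and B = 3*u, A⁴ − B⁴ = (A² − B²)(A² + B²), and A² − B² factors again.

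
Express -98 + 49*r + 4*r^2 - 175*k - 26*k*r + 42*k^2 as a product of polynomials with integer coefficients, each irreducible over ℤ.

(14*k - 4*r + 7)*(3*k - r - 14)

Group: 3*k*(14*k - 4*r + 7) + (-r - 14)*(14*k - 4*r + 7); both groups contain (14*k - 4*r + 7).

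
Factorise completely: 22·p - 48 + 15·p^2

(3·p + 8)·(5·p - 6)

Need a pair with product 15·(-48) = -720 and sum 22: that's 40 and -18.
Split the middle term: 15·p^2 + 40·p - 18·p - 48 = 5·p·(3·p + 8) - 6·(3·p + 8).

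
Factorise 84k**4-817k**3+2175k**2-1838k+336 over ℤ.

(3k-7)(4k-1)(7k-8)(k-6)

By the rational root theorem, k = 8/7 is a root, giving the factor (7k-8) and quotient 12k**3-103k**2+193k-42.
Continuing, k = 1/4 is a root, so (4k-1) divides it; the quotient is 3k**2-25k+42.
The remaining quadratic factors as (k-6)(3k-7).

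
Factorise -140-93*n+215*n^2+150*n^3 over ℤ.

Trying the rational-root candidates, n = -7/5 is a root, so (5*n+7) divides it; the quotient is 30*n^2+n-20.
The remaining quadratic factors as (6*n+5)(5*n-4).

(5*n+7)*(5*n-4)*(6*n+5)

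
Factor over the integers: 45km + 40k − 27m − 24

(5k − 3)(9m + 8)

Group as (45km + 40k) + (−27m − 24) = 5k(9m + 8) − 3(9m + 8).
Both groups share the factor (9m + 8).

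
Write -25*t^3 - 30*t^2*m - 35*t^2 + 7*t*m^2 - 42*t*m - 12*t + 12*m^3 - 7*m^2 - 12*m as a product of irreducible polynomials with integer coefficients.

-(5*t - 3*m + 4)*(5*t + 4*m + 3)*(t + m)

Group: 5*t*(-5*t^2 - 2*t*m - 4*t + 3*m^2 - 4*m) + (4*m + 3)*(-5*t^2 - 2*t*m - 4*t + 3*m^2 - 4*m); both groups contain (-5*t^2 - 2*t*m - 4*t + 3*m^2 - 4*m), so (5*t + 4*m + 3) is a factor with cofactor -5*t^2 - 2*t*m - 4*t + 3*m^2 - 4*m.
The cofactor groups again: -5*t^2 - 2*t*m - 4*t + 3*m^2 - 4*m = -t*(5*t - 3*m + 4) - m*(5*t - 3*m + 4); both groups contain (5*t - 3*m + 4), giving -(t + m)*(5*t - 3*m + 4).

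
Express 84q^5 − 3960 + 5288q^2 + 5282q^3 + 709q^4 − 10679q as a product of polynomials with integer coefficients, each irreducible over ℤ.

Testing divisors of the constant over divisors of the leading coefficient, q = −1/3 is a root, giving the factor (3q + 1) and quotient 28q^4 + 227q^3 + 1685q^2 + 1201q − 3960.
Next, q = −9/4 is a root, so (4q + 9) divides it; the quotient is 7q^3 + 41q^2 + 329q − 440.
Then q = 8/7 is a root, giving the factor (7q − 8) and quotient q^2 + 7q + 55.
The quadratic q^2 + 7q + 55 has discriminant −171 < 0 and is irreducible over ℤ.

(3q + 1)(4q + 9)(7q − 8)(q^2 + 7q + 55)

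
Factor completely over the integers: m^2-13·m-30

Two integers with product -30 and sum -13 are -15 and 2.

(m+2)·(m-15)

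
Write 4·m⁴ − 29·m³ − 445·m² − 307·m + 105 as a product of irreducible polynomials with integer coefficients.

By the rational root theorem, m = 15 is a root, giving the factor (m − 15) and quotient 4·m³ + 31·m² + 20·m − 7.
Next, m = −7 is a root, so (m + 7) is a factor; dividing leaves 4·m² + 3·m − 1.
The remaining quadratic factors as (m + 1)(4·m − 1).

(4·m − 1)·(m + 1)·(m + 7)·(m − 15)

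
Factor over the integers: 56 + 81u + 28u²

(4u + 7)(7u + 8)

Need a pair with product 28·56 = 1568 and sum 81: that's 32 and 49.
Split the middle term: 28u² + 32u + 49u + 56 = 4u(7u + 8) + 7(7u + 8).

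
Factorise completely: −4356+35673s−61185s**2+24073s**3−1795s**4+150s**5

Trying the rational-root candidates, s = 1/6 is a root, giving the factor (6s−1) and quotient 25s**4−295s**3+3963s**2−9537s+4356.
Then s = 11/5 is a root, so (5s−11) is a factor; dividing leaves 5s**3−48s**2+687s−396.
Next, s = 3/5 is a root, giving the factor (5s−3) and quotient s**2−9s+132.
The quadratic s**2−9s+132 has discriminant −447 < 0 and is irreducible over ℤ.

(5s−11)(5s−3)(6s−1)(s**2−9s+132)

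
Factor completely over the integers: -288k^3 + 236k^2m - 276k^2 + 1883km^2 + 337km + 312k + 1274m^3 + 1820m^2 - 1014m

-(4k - 13m)(8k + 7m + 13)(9k + 14m - 6)

Group: 4k(-72k^2 - 175km - 69k - 98m^2 - 140m + 78) - 13m(-72k^2 - 175km - 69k - 98m^2 - 140m + 78); both groups contain (-72k^2 - 175km - 69k - 98m^2 - 140m + 78), so (4k - 13m) is a factor with cofactor -72k^2 - 175km - 69k - 98m^2 - 140m + 78.
The cofactor groups again: -72k^2 - 175km - 69k - 98m^2 - 140m + 78 = -9k(8k + 7m + 13) + (-14m + 6)(8k + 7m + 13); both groups contain (8k + 7m + 13), giving -(9k + 14m - 6)(8k + 7m + 13).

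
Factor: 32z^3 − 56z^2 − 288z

8z(4z + 9)(z − 4)

Pull out the common factor 8z, then factor the remaining trinomial.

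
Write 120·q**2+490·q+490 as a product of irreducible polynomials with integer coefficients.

Pull out the common factor 10, then factor the remaining trinomial.

10·(3·q+7)·(4·q+7)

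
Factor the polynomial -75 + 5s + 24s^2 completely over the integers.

(3s - 5)(8s + 15)

Need a pair with product 24·(-75) = -1800 and sum 5: that's 45 and -40.
Split the middle term: 24s^2 + 45s - 40s - 75 = 3s(8s + 15) - 5(8s + 15).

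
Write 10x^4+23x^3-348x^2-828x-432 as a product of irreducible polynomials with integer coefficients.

By the rational root theorem, x = -6 is a root, so (x+6) divides it; the quotient is 10x^3-37x^2-126x-72.
Continuing, x = 6 is a root, giving the factor (x-6) and quotient 10x^2+23x+12.
The remaining quadratic factors as (2x+3)(5x+4).

(2x+3)(5x+4)(x+6)(x-6)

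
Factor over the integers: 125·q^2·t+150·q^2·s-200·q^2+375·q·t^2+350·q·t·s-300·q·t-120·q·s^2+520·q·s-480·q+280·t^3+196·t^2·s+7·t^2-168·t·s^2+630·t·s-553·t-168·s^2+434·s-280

(5·q+7·t+7)·(5·q+8·t-4·s+5)·(5·t+6·s-8)

Group: 5·q·(25·q·t+30·q·s-40·q+35·t^2+42·t·s-21·t+42·s-56) + (8·t-4·s+5)·(25·q·t+30·q·s-40·q+35·t^2+42·t·s-21·t+42·s-56); both groups contain (25·q·t+30·q·s-40·q+35·t^2+42·t·s-21·t+42·s-56), so (5·q+8·t-4·s+5) is a factor with cofactor 25·q·t+30·q·s-40·q+35·t^2+42·t·s-21·t+42·s-56.
The cofactor groups again: 25·q·t+30·q·s-40·q+35·t^2+42·t·s-21·t+42·s-56 = 5·t·(5·q+7·t+7) + (6·s-8)·(5·q+7·t+7); both groups contain (5·q+7·t+7), giving (5·t+6·s-8)·(5·q+7·t+7).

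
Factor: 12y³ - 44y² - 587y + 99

By the rational root theorem, y = 1/6 is a root, so (6y - 1) divides it; the quotient is 2y² - 7y - 99.
The remaining quadratic factors as (2y + 11)(y - 9).

(2y + 11)(6y - 1)(y - 9)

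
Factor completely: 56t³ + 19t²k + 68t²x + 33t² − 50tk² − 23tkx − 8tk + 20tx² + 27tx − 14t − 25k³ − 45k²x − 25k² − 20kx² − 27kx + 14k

Group: 8t(7t² − 2tk + 5tx − 2t − 5k² − 5kx + 2k) + (5k + 4x + 7)(7t² − 2tk + 5tx − 2t − 5k² − 5kx + 2k); both groups contain (7t² − 2tk + 5tx − 2t − 5k² − 5kx + 2k), so (8t + 5k + 4x + 7) is a factor with cofactor 7t² − 2tk + 5tx − 2t − 5k² − 5kx + 2k.
The cofactor groups again: 7t² − 2tk + 5tx − 2t − 5k² − 5kx + 2k = 7t(t − k) + (5k + 5x − 2)(t − k); both groups contain (t − k), giving (7t + 5k + 5x − 2)(t − k).

(t − k)(7t + 5k + 5x − 2)(8t + 5k + 4x + 7)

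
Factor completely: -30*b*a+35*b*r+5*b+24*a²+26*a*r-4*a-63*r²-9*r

-(5*b-4*a-9*r)*(6*a-7*r-1)

Group: -5*b*(6*a-7*r-1) + (4*a+9*r)*(6*a-7*r-1); both groups contain (6*a-7*r-1).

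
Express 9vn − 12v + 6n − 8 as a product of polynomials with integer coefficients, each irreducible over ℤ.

(3n − 4)(3v + 2)

Group as (9vn − 12v) + (6n − 8) = 3v(3n − 4) + 2(3n − 4).
Both groups share the factor (3n − 4).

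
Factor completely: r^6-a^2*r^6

Factor out r^6 first: what remains is -a^2+1.
Recognize a difference of squares with the parts 1 and a.

-r^6*(a+1)*(a-1)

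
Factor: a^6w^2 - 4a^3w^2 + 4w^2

Factor out w^2 first: what remains is a^6 - 4a^3 + 4.
Recognize a perfect-square trinomial with the parts a^3 and 2.

w^2(a^3 - 2)^2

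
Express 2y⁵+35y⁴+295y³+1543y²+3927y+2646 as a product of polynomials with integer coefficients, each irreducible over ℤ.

Among the possible rational roots, y = −7 is a root, so (y+7) is a factor; dividing leaves 2y⁴+21y³+148y²+507y+378.
Continuing, y = −9/2 is a root, so (2y+9) divides it; the quotient is y³+6y²+47y+42.
Continuing, y = −1 is a root, so (y+1) is a factor; dividing leaves y²+5y+42.
The quadratic y²+5y+42 has discriminant −143 < 0 and is irreducible over ℤ.

(2y+9)(y+1)(y+7)(y²+5y+42)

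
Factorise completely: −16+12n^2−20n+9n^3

Trying the rational-root candidates, n = −2/3 is a root, giving the factor (3n+2) and quotient 3n^2+2n−8.
The remaining quadratic factors as (n+2)(3n−4).

(3n+2)(3n−4)(n+2)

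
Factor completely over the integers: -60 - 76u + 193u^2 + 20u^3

(4u - 3)(5u + 2)(u + 10)

By the rational root theorem, u = -10 is a root, giving the factor (u + 10) and quotient 20u^2 - 7u - 6.
The remaining quadratic factors as (5u + 2)(4u - 3).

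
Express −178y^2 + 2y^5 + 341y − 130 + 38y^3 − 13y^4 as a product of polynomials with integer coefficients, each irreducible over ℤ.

Trying the rational-root candidates, y = 5 is a root, so (y − 5) divides it; the quotient is 2y^4 − 3y^3 + 23y^2 − 63y + 26.
Continuing, y = 2 is a root, so (y − 2) divides it; the quotient is 2y^3 + y^2 + 25y − 13.
Next, y = 1/2 is a root, so (2y − 1) is a factor; dividing leaves y^2 + y + 13.
The quadratic y^2 + y + 13 has discriminant −51 < 0 and is irreducible over ℤ.

(2y − 1)(y − 2)(y − 5)(y^2 + y + 13)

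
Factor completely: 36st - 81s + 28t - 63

(4t - 9)(9s + 7)

Group as (36st - 81s) + (28t - 63) = 9s(4t - 9) + 7(4t - 9).
Both groups share the factor (4t - 9).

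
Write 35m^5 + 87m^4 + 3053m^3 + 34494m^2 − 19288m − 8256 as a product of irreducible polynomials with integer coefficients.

Testing divisors of the constant over divisors of the leading coefficient, m = −2/7 is a root, so (7m + 2) divides it; the quotient is 5m^4 + 11m^3 + 433m^2 + 4804m − 4128.
Continuing, m = 4/5 is a root, so (5m − 4) divides it; the quotient is m^3 + 3m^2 + 89m + 1032.
Then m = −8 is a root, so (m + 8) divides it; the quotient is m^2 − 5m + 129.
The quadratic m^2 − 5m + 129 has discriminant −491 < 0 and is irreducible over ℤ.

(5m − 4)(7m + 2)(m + 8)(m^2 − 5m + 129)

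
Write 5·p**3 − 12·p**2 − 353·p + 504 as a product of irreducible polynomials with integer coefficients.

Trying the rational-root candidates, p = 9 is a root, so (p − 9) divides it; the quotient is 5·p**2 + 33·p − 56.
The remaining quadratic factors as (p + 8)(5·p − 7).

(5·p − 7)·(p + 8)·(p − 9)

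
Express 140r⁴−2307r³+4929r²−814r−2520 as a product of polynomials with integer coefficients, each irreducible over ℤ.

(4r−5)(5r−9)(7r+4)(r−14)

By the rational root theorem, r = 14 is a root, so (r−14) divides it; the quotient is 140r³−347r²+71r+180.
Then r = −4/7 is a root, so (7r+4) divides it; the quotient is 20r²−61r+45.
The remaining quadratic factors as (4r−5)(5r−9).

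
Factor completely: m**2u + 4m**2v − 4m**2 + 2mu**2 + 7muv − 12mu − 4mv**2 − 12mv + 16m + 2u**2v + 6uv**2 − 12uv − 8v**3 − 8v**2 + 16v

Group: u(m**2 + 2mu − mv − 4m + 2uv − 2v**2 − 4v) + (4v − 4)(m**2 + 2mu − mv − 4m + 2uv − 2v**2 − 4v); both groups contain (m**2 + 2mu − mv − 4m + 2uv − 2v**2 − 4v), so (u + 4v − 4) is a factor with cofactor m**2 + 2mu − mv − 4m + 2uv − 2v**2 − 4v.
The cofactor groups again: m**2 + 2mu − mv − 4m + 2uv − 2v**2 − 4v = m(m + 2u − 2v − 4) + v(m + 2u − 2v − 4); both groups contain (m + 2u − 2v − 4), giving (m + v)(m + 2u − 2v − 4).

(m + 2u − 2v − 4)(m + v)(u + 4v − 4)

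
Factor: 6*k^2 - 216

Every term has a factor of 6. Then k^2 - 36 = (k)² − (6)².

6*(k + 6)*(k - 6)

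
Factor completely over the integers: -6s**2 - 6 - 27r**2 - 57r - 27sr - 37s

-(s + 3r + 6)(6s + 9r + 1)

Group: -6s(s + 3r + 6) + (-9r - 1)(s + 3r + 6); both groups contain (s + 3r + 6).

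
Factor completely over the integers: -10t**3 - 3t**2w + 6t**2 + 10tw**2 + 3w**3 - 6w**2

-(10t + 3w - 6)(t + w)(t - w)

Group: t(-10t**2 - 13tw + 6t - 3w**2 + 6w) - w(-10t**2 - 13tw + 6t - 3w**2 + 6w); both groups contain (-10t**2 - 13tw + 6t - 3w**2 + 6w), so (t - w) is a factor with cofactor -10t**2 - 13tw + 6t - 3w**2 + 6w.
The cofactor groups again: -10t**2 - 13tw + 6t - 3w**2 + 6w = -10t(t + w) + (-3w + 6)(t + w); both groups contain (t + w), giving -(10t + 3w - 6)(t + w).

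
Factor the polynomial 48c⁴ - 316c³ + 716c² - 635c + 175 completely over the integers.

Among the possible rational roots, c = 5/2 is a root, so (2c - 5) divides it; the quotient is 24c³ - 98c² + 113c - 35.
Next, c = 5/4 is a root, so (4c - 5) is a factor; dividing leaves 6c² - 17c + 7.
The remaining quadratic factors as (2c - 1)(3c - 7).

(2c - 1)(2c - 5)(3c - 7)(4c - 5)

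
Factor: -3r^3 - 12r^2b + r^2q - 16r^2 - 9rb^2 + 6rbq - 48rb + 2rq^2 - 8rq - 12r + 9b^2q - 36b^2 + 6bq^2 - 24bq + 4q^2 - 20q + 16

-(r - q + 4)(3r + 3b + 2q - 2)(r + 3b + 2)

Group: 3r(-r^2 - 3rb + rq - 6r + 3bq - 12b + 2q - 8) + (3b + 2q - 2)(-r^2 - 3rb + rq - 6r + 3bq - 12b + 2q - 8); both groups contain (-r^2 - 3rb + rq - 6r + 3bq - 12b + 2q - 8), so (3r + 3b + 2q - 2) is a factor with cofactor -r^2 - 3rb + rq - 6r + 3bq - 12b + 2q - 8.
The cofactor groups again: -r^2 - 3rb + rq - 6r + 3bq - 12b + 2q - 8 = -r(r - q + 4) + (-3b - 2)(r - q + 4); both groups contain (r - q + 4), giving -(r + 3b + 2)(r - q + 4).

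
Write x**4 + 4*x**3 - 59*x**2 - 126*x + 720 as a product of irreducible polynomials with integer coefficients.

(x + 5)*(x + 8)*(x - 3)*(x - 6)

Trying the rational-root candidates, x = -5 is a root, so (x + 5) divides it; the quotient is x**3 - x**2 - 54*x + 144.
Continuing, x = 3 is a root, so (x - 3) divides it; the quotient is x**2 + 2*x - 48.
The remaining quadratic factors as (x - 6)(x + 8).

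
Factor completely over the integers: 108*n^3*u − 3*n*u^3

Pull out the common factor 3*n*u; 36*n^2 − u^2 is a difference of squares.

3*n*u*(6*n + u)*(6*n − u)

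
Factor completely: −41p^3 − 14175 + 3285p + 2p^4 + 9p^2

Testing divisors of the constant over divisors of the leading coefficient, p = 15 is a root, so (p − 15) divides it; the quotient is 2p^3 − 11p^2 − 156p + 945.
Next, p = 15/2 is a root, giving the factor (2p − 15) and quotient p^2 + 2p − 63.
The remaining quadratic factors as (p − 7)(p + 9).

(2p − 15)(p + 9)(p − 15)(p − 7)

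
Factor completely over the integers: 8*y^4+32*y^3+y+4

Group as (8*y^4+y) + (32*y^3+4) = y*(8*y^3+1) + 4*(8*y^3+1).
Both groups share the factor (8*y^3+1).

(2*y+1)*(y+4)*(4*y^2-2*y+1)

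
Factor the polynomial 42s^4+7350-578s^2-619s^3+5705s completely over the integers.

(2s-7)(3s+7)(7s+10)(s-15)

Testing divisors of the constant over divisors of the leading coefficient, s = 15 is a root, so (s-15) divides it; the quotient is 42s^3+11s^2-413s-490.
Then s = 7/2 is a root, so (2s-7) divides it; the quotient is 21s^2+79s+70.
The remaining quadratic factors as (7s+10)(3s+7).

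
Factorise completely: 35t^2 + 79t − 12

Need a pair with product 35·(−12) = −420 and sum 79: that's 84 and −5.
Split the middle term: 35t^2 + 84t − 5t − 12 = 7t(5t + 12) − (5t + 12).

(5t + 12)(7t − 1)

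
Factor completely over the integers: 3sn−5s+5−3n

(3n−5)(s−1)

Group as (3sn−5s) + (−3n+5) = s(3n−5) − (3n−5).
Both groups share the factor (3n−5).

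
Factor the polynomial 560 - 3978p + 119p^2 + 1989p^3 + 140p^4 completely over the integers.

(4p - 5)(5p + 8)(7p - 1)(p + 14)

Among the possible rational roots, p = 1/7 is a root, giving the factor (7p - 1) and quotient 20p^3 + 287p^2 + 58p - 560.
Next, p = -14 is a root, so (p + 14) is a factor; dividing leaves 20p^2 + 7p - 40.
The remaining quadratic factors as (5p + 8)(4p - 5).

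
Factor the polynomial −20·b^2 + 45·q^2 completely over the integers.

5·(3·q − 2·b)·(3·q + 2·b)

Every term has a factor of 5. Then 9·q^2 − 4·b^2 = (3·q)² − (2·b)².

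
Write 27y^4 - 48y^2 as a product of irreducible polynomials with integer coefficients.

Every term has a factor of 3y^2. Then 9y^2 - 16 = (3y)² − (4)².

3y^2(3y + 4)(3y - 4)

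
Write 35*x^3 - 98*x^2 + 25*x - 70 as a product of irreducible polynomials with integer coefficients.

(5*x - 14)*(7*x^2 + 5)

Group as (35*x^3 + 25*x) + (-98*x^2 - 70) = 5*x*(7*x^2 + 5) - 14*(7*x^2 + 5).
Both groups share the factor (7*x^2 + 5).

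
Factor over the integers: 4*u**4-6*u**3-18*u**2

Pull out the common factor 2*u**2, then factor the remaining trinomial.

2*u**2*(2*u+3)*(u-3)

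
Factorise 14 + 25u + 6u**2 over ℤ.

(2u + 7)(3u + 2)

Need a pair with product 6·14 = 84 and sum 25: that's 4 and 21.
Split the middle term: 6u**2 + 4u + 21u + 14 = 2u(3u + 2) + 7(3u + 2).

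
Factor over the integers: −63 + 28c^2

Factor out 7, leaving 4c^2 − 9, which is a difference of two squares.

7(2c + 3)(2c − 3)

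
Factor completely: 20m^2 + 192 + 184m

Pull out the common factor 4, then factor the remaining trinomial.

4(5m + 6)(m + 8)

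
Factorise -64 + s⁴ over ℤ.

(s² + 8)*(s² - 8)

Substitute u = s² to get a quadratic in u, then factor.
s² - 8 is irreducible over ℤ (8 is not a perfect square).
s² + 8 is irreducible over ℤ (always positive, so no real roots).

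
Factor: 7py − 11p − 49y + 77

Group as (7py − 11p) + (−49y + 77) = p(7y − 11) − 7(7y − 11).
Both groups share the factor (7y − 11).

(7y − 11)(p − 7)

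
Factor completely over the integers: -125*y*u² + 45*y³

5*y*(3*y - 5*u)*(3*y + 5*u)

Every term has a factor of 5*y. Then 9*y² - 25*u² = (3*y)² − (5*u)².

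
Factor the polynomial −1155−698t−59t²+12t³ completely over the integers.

(3t+7)(4t+15)(t−11)

By the rational root theorem, t = −15/4 is a root, so (4t+15) is a factor; dividing leaves 3t²−26t−77.
The remaining quadratic factors as (3t+7)(t−11).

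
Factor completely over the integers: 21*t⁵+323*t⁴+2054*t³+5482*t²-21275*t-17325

Among the possible rational roots, t = -9 is a root, so (t+9) is a factor; dividing leaves 21*t⁴+134*t³+848*t²-2150*t-1925.
Then t = -5/7 is a root, so (7*t+5) is a factor; dividing leaves 3*t³+17*t²+109*t-385.
Then t = 7/3 is a root, so (3*t-7) is a factor; dividing leaves t²+8*t+55.
The quadratic t²+8*t+55 has discriminant -156 < 0 and is irreducible over ℤ.

(3*t-7)*(7*t+5)*(t+9)*(t²+8*t+55)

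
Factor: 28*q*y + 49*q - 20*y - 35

(4*y + 7)*(7*q - 5)

Group as (28*q*y + 49*q) + (-20*y - 35) = 7*q*(4*y + 7) - 5*(4*y + 7).
Both groups share the factor (4*y + 7).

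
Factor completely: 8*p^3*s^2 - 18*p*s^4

2*p*s^2*(2*p + 3*s)*(2*p - 3*s)

Every term has a factor of 2*p*s^2. Then 4*p^2 - 9*s^2 = (2*p)² − (3*s)².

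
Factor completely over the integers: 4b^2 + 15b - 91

(4b - 13)(b + 7)

Need a pair with product 4·(-91) = -364 and sum 15: that's 28 and -13.
Split the middle term: 4b^2 + 28b - 13b - 91 = 4b(b + 7) - 13(b + 7).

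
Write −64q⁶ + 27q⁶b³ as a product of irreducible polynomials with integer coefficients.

Pull out the common factor q⁶, leaving 27b³ − 64.
Recognize a difference of cubes with the parts 3b and 4.

q⁶(3b − 4)(9b² + 12b + 16)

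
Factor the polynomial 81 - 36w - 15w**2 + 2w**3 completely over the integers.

(2w - 3)(w + 3)(w - 9)

By the rational root theorem, w = 9 is a root, giving the factor (w - 9) and quotient 2w**2 + 3w - 9.
The remaining quadratic factors as (2w - 3)(w + 3).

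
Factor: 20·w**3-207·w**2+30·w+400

(4·w+5)·(5·w-8)·(w-10)

Testing divisors of the constant over divisors of the leading coefficient, w = 8/5 is a root, so (5·w-8) is a factor; dividing leaves 4·w**2-35·w-50.
The remaining quadratic factors as (4·w+5)(w-10).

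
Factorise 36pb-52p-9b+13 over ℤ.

(4p-1)(9b-13)

Group as (36pb-52p) + (-9b+13) = 4p(9b-13) - (9b-13).
Both groups share the factor (9b-13).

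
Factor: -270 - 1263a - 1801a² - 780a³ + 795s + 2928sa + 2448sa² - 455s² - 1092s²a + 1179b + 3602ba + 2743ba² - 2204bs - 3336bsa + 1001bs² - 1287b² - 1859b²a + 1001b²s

Group: 11b(91bs - 169ba - 117b + 91s² - 204sa - 159s + 65a² + 123a + 54) + (-12a - 5)(91bs - 169ba - 117b + 91s² - 204sa - 159s + 65a² + 123a + 54); both groups contain (91bs - 169ba - 117b + 91s² - 204sa - 159s + 65a² + 123a + 54), so (11b - 12a - 5) is a factor with cofactor 91bs - 169ba - 117b + 91s² - 204sa - 159s + 65a² + 123a + 54.
The cofactor groups again: 91bs - 169ba - 117b + 91s² - 204sa - 159s + 65a² + 123a + 54 = 13b(7s - 13a - 9) + (13s - 5a - 6)(7s - 13a - 9); both groups contain (7s - 13a - 9), giving (13b + 13s - 5a - 6)(7s - 13a - 9).

(11b - 12a - 5)(7s - 13a - 9)(13b + 13s - 5a - 6)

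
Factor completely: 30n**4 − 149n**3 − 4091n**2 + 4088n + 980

Among the possible rational roots, n = −10 is a root, so (n + 10) divides it; the quotient is 30n**3 − 449n**2 + 399n + 98.
Next, n = 14 is a root, so (n − 14) is a factor; dividing leaves 30n**2 − 29n − 7.
The remaining quadratic factors as (5n + 1)(6n − 7).

(5n + 1)(6n − 7)(n + 10)(n − 14)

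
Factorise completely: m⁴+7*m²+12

Substitute u = m² to get a quadratic in u, then factor.
m²+3 is irreducible over ℤ (always positive, so no real roots).
m²+4 is irreducible over ℤ (sum of squares).

(m²+3)*(m²+4)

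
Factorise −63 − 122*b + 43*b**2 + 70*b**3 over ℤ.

Among the possible rational roots, b = 9/7 is a root, so (7*b − 9) divides it; the quotient is 10*b**2 + 19*b + 7.
The remaining quadratic factors as (5*b + 7)(2*b + 1).

(2*b + 1)*(5*b + 7)*(7*b − 9)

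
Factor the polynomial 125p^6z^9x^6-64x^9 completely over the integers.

Pull out the common factor x^6, leaving 125p^6z^9-64x^3.
Recognize a difference of cubes with the parts 5p^2z^3 and 4x.

x^6(5p^2z^3-4x)(25p^4z^6+20p^2z^3x+16x^2)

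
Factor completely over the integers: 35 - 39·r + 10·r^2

(2·r - 5)·(5·r - 7)

Need a pair with product 10·35 = 350 and sum -39: that's -14 and -25.
Split the middle term: 10·r^2 - 14·r - 25·r + 35 = 2·r·(5·r - 7) - 5·(5·r - 7).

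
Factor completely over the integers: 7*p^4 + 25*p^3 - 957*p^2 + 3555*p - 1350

Trying the rational-root candidates, p = -15 is a root, so (p + 15) divides it; the quotient is 7*p^3 - 80*p^2 + 243*p - 90.
Next, p = 6 is a root, so (p - 6) divides it; the quotient is 7*p^2 - 38*p + 15.
The remaining quadratic factors as (p - 5)(7*p - 3).

(7*p - 3)*(p + 15)*(p - 5)*(p - 6)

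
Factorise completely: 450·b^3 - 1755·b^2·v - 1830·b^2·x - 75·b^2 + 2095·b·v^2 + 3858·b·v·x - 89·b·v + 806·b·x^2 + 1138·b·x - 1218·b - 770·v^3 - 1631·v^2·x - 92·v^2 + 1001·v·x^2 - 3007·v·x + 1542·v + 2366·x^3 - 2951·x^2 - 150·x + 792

(15·b - 11·v + 13·x - 12)·(5·b - 10·v - 13·x - 6)·(6·b - 7·v - 14·x + 11)

Group: 5·b·(90·b^2 - 171·b·v - 132·b·x + 93·b + 77·v^2 + 63·v·x - 37·v - 182·x^2 + 311·x - 132) + (-10·v - 13·x - 6)·(90·b^2 - 171·b·v - 132·b·x + 93·b + 77·v^2 + 63·v·x - 37·v - 182·x^2 + 311·x - 132); both groups contain (90·b^2 - 171·b·v - 132·b·x + 93·b + 77·v^2 + 63·v·x - 37·v - 182·x^2 + 311·x - 132), so (5·b - 10·v - 13·x - 6) is a factor with cofactor 90·b^2 - 171·b·v - 132·b·x + 93·b + 77·v^2 + 63·v·x - 37·v - 182·x^2 + 311·x - 132.
The cofactor groups again: 90·b^2 - 171·b·v - 132·b·x + 93·b + 77·v^2 + 63·v·x - 37·v - 182·x^2 + 311·x - 132 = 15·b·(6·b - 7·v - 14·x + 11) + (-11·v + 13·x - 12)·(6·b - 7·v - 14·x + 11); both groups contain (6·b - 7·v - 14·x + 11), giving (15·b - 11·v + 13·x - 12)·(6·b - 7·v - 14·x + 11).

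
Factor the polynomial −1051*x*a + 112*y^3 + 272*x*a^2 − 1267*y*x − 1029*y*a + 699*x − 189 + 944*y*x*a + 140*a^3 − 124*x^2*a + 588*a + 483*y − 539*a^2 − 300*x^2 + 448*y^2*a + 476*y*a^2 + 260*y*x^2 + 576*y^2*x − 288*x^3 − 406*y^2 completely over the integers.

(8*y − 4*x + 4*a − 9)*(2*y + 9*x + 5*a − 3)*(7*y + 8*x + 7*a − 7)

Group: 8*y*(14*y^2 + 79*y*x + 49*y*a − 35*y + 72*x^2 + 103*x*a − 87*x + 35*a^2 − 56*a + 21) + (−4*x + 4*a − 9)*(14*y^2 + 79*y*x + 49*y*a − 35*y + 72*x^2 + 103*x*a − 87*x + 35*a^2 − 56*a + 21); both groups contain (14*y^2 + 79*y*x + 49*y*a − 35*y + 72*x^2 + 103*x*a − 87*x + 35*a^2 − 56*a + 21), so (8*y − 4*x + 4*a − 9) is a factor with cofactor 14*y^2 + 79*y*x + 49*y*a − 35*y + 72*x^2 + 103*x*a − 87*x + 35*a^2 − 56*a + 21.
The cofactor groups again: 14*y^2 + 79*y*x + 49*y*a − 35*y + 72*x^2 + 103*x*a − 87*x + 35*a^2 − 56*a + 21 = 7*y*(2*y + 9*x + 5*a − 3) + (8*x + 7*a − 7)*(2*y + 9*x + 5*a − 3); both groups contain (2*y + 9*x + 5*a − 3), giving (7*y + 8*x + 7*a − 7)*(2*y + 9*x + 5*a − 3).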